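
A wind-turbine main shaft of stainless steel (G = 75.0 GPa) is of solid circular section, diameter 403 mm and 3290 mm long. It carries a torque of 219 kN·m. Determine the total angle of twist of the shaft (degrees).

J = πd⁴/32 = π(0.403)⁴/32 = 2.590×10^-3 m⁴.
θ = T·L/(G·J) = 219000 × 3.29 / (75.0×10⁹ × 2.590×10^-3) = 3.710×10^-3 rad.

0.213°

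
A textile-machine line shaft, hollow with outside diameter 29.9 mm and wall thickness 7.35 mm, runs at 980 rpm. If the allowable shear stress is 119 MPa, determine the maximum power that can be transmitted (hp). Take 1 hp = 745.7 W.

J = π(d_o⁴ − d_i⁴)/32 = π(0.0299⁴ − 0.0152⁴)/32 = 7.323×10^-8 m⁴.
T_max = τ_allow·J/r = 1.19×10^8 × 7.323×10^-8 / 0.0149 = 582.9 N·m.
ω = 2π·980/60 = 102.6 rad/s, so P_max = T_max·ω = 5.982×10^4 W.

80.2 hp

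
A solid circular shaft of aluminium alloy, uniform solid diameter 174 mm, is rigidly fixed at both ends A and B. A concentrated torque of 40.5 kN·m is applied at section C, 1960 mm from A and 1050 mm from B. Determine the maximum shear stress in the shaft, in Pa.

2.55e7 Pa

With uniform GJ and both ends fixed, compatibility θ_AC = θ_CB gives T_A·a = T_B·b, together with T_A + T_B = T₀.
T_A = T₀·b/(a+b) = 40500·1050/3010 = 14130 N·m; T_B = 26370 N·m.
τ in each portion: τ_AC = 1.37×10^7 Pa, τ_CB = 2.55×10^7 Pa; maximum is in CB.
τ_max = T_CB·r/J = 26370·0.0870/9.00×10^-5 = 2.550×10^7 Pa.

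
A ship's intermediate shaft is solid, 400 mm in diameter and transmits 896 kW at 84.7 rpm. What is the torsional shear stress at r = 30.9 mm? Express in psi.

ω = 2π·84.7/60 = 8.870 rad/s, so T = P/ω = 896×10³ / 8.870 = 101000 N·m.
J = πd⁴/32 = π(0.400)⁴/32 = 2.513×10^-3 m⁴.
Shear stress varies linearly with radius: τ = T·r/J = 101000 × 0.0309 / 2.513×10^-3 = 1.242×10^6 Pa.

180 psi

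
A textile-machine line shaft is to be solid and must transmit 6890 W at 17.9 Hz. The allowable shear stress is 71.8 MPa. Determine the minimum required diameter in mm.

16.3 mm

ω = 2π·17.9 = 112.5 rad/s, so T = P/ω = 6890 / 112.5 = 61.26 N·m.
For a solid shaft τ_max = 16T/(πd³), so d = (16T/(π τ_allow))^(1/3) = (16·61.26/(π·7.18×10^7))^(1/3) = 0.01632 m.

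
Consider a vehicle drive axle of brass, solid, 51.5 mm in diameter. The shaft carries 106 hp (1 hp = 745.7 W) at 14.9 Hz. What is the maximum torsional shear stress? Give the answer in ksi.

4.57 ksi

ω = 2π·14.9 = 93.62 rad/s, so T = P/ω = 106×745.7 / 93.62 = 844.3 N·m.
J = πd⁴/32 = π(0.0515)⁴/32 = 6.906×10^-7 m⁴.
τ_max = T·r/J = 844.3 × 0.0257 / 6.906×10^-7 = 3.148×10^7 Pa.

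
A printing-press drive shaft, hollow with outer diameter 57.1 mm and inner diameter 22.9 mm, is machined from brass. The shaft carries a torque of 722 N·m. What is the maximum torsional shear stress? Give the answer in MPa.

20.3 MPa

J = π(d_o⁴ − d_i⁴)/32 = π(0.0571⁴ − 0.0229⁴)/32 = 1.017×10^-6 m⁴.
τ_max = T·r/J = 722.0 × 0.0285 / 1.017×10^-6 = 2.028×10^7 Pa.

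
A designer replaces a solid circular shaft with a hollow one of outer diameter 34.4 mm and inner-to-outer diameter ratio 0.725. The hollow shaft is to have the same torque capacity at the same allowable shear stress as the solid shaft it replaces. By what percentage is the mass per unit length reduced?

41.2 %

Equal τ_max and T ⇒ the solid shaft needs d_s³ = d_o³(1−k⁴), so d_s = 34.4·(1−0.725⁴)^(1/3) = 30.89 mm.
Area ratio A_h/A_s = d_o²(1−k²)/d_s² = (1−k²)/(1−k⁴)^(2/3) = 0.5885.
Mass saving = 1 − 0.5885 = 41.2 %.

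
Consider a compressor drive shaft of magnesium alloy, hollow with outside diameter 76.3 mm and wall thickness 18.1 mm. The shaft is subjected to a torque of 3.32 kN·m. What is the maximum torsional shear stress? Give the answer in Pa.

J = π(d_o⁴ − d_i⁴)/32 = π(0.0763⁴ − 0.0401⁴)/32 = 3.073×10^-6 m⁴.
τ_max = T·r/J = 3320 × 0.0381 / 3.073×10^-6 = 4.121×10^7 Pa.

4.12e7 Pa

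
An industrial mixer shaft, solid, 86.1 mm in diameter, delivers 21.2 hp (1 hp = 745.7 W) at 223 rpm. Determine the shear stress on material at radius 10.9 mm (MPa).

1.37 MPa

ω = 2π·223/60 = 23.35 rad/s, so T = P/ω = 21.2×745.7 / 23.35 = 677.0 N·m.
J = πd⁴/32 = π(0.0861)⁴/32 = 5.395×10^-6 m⁴.
Shear stress varies linearly with radius: τ = T·r/J = 677.0 × 0.0109 / 5.395×10^-6 = 1.368×10^6 Pa.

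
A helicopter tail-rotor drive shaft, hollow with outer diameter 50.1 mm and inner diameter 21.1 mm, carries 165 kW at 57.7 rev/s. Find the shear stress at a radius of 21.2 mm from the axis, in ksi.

ω = 2π·57.7 = 362.5 rad/s, so T = P/ω = 165×10³ / 362.5 = 455.1 N·m.
J = π(d_o⁴ − d_i⁴)/32 = π(0.0501⁴ − 0.0211⁴)/32 = 5.991×10^-7 m⁴.
Shear stress varies linearly with radius: τ = T·r/J = 455.1 × 0.0212 / 5.991×10^-7 = 1.611×10^7 Pa.

2.34 ksi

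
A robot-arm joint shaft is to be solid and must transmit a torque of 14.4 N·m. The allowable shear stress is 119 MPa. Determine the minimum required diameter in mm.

For a solid shaft τ_max = 16T/(πd³), so d = (16T/(π τ_allow))^(1/3) = (16·14.40/(π·1.19×10^8))^(1/3) = 0.008510 m.

8.51 mm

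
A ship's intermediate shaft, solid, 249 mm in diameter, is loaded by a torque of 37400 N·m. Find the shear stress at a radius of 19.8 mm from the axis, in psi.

J = πd⁴/32 = π(0.249)⁴/32 = 3.774×10^-4 m⁴.
Shear stress varies linearly with radius: τ = T·r/J = 37400 × 0.0198 / 3.774×10^-4 = 1.962×10^6 Pa.

285 psi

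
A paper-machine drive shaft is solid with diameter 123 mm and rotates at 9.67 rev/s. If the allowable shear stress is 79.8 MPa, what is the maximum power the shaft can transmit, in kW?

1770 kW

J = πd⁴/32 = π(0.123)⁴/32 = 2.247×10^-5 m⁴.
T_max = τ_allow·J/r = 7.98×10^7 × 2.247×10^-5 / 0.0615 = 29160 N·m.
ω = 2π·9.67 = 60.76 rad/s, so P_max = T_max·ω = 1.772×10^6 W.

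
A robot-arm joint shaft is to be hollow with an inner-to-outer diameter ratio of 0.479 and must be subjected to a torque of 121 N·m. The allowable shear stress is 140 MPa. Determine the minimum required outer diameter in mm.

16.7 mm

For a hollow shaft with d_i/d_o = 0.479: τ_max = 16T/(π d_o³ (1−k⁴)), so d_o = [16T/(π τ_allow (1−k⁴))]^(1/3) = [16·121.0/(π·1.40×10^8·0.9474)]^(1/3) = 0.01669 m.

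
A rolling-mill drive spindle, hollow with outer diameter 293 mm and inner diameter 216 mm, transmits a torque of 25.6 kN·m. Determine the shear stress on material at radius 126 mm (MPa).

6.33 MPa

J = π(d_o⁴ − d_i⁴)/32 = π(0.293⁴ − 0.216⁴)/32 = 5.098×10^-4 m⁴.
Shear stress varies linearly with radius: τ = T·r/J = 25600 × 0.126 / 5.098×10^-4 = 6.327×10^6 Pa.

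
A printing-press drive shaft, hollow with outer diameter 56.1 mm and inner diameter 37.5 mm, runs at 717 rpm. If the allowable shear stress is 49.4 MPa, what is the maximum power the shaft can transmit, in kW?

103 kW

J = π(d_o⁴ − d_i⁴)/32 = π(0.0561⁴ − 0.0375⁴)/32 = 7.783×10^-7 m⁴.
T_max = τ_allow·J/r = 4.94×10^7 × 7.783×10^-7 / 0.0281 = 1371 N·m.
ω = 2π·717/60 = 75.08 rad/s, so P_max = T_max·ω = 1.029×10^5 W.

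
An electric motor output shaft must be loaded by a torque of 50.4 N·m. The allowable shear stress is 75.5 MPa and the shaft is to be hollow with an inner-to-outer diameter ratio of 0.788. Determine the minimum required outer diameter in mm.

17.7 mm

For a hollow shaft with d_i/d_o = 0.788: τ_max = 16T/(π d_o³ (1−k⁴)), so d_o = [16T/(π τ_allow (1−k⁴))]^(1/3) = [16·50.40/(π·7.55×10^7·0.6144)]^(1/3) = 0.01769 m.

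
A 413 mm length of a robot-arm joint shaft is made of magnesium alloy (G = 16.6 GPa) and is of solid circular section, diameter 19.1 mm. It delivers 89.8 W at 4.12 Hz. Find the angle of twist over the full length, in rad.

ω = 2π·4.12 = 25.89 rad/s, so T = P/ω = 89.8 / 25.89 = 3.469 N·m.
J = πd⁴/32 = π(0.0191)⁴/32 = 1.307×10^-8 m⁴.
θ = T·L/(G·J) = 3.469 × 0.413 / (16.6×10⁹ × 1.307×10^-8) = 6.606×10^-3 rad.

0.00661 rad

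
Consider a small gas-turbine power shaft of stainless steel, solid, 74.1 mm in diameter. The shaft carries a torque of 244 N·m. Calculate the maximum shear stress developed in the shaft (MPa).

J = πd⁴/32 = π(0.0741)⁴/32 = 2.960×10^-6 m⁴.
τ_max = T·r/J = 244.0 × 0.0370 / 2.960×10^-6 = 3.054×10^6 Pa.

3.05 MPa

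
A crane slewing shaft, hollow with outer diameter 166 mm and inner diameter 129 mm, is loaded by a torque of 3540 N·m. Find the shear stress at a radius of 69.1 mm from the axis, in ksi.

J = π(d_o⁴ − d_i⁴)/32 = π(0.166⁴ − 0.129⁴)/32 = 4.736×10^-5 m⁴.
Shear stress varies linearly with radius: τ = T·r/J = 3540 × 0.0691 / 4.736×10^-5 = 5.165×10^6 Pa.

0.749 ksi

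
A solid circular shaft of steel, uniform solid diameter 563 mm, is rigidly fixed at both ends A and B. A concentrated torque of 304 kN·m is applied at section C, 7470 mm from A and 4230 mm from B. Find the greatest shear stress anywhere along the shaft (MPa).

With uniform GJ and both ends fixed, compatibility θ_AC = θ_CB gives T_A·a = T_B·b, together with T_A + T_B = T₀.
T_A = T₀·b/(a+b) = 304000·4230/11700 = 109900 N·m; T_B = 194100 N·m.
τ in each portion: τ_AC = 3.14×10^6 Pa, τ_CB = 5.54×10^6 Pa; maximum is in CB.
τ_max = T_CB·r/J = 194100·0.281/9.86×10^-3 = 5.539×10^6 Pa.

5.54 MPa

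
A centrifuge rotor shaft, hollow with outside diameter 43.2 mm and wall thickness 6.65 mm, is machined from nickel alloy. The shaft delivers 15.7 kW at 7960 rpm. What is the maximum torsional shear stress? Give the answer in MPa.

ω = 2π·7960/60 = 833.6 rad/s, so T = P/ω = 15.7×10³ / 833.6 = 18.83 N·m.
J = π(d_o⁴ − d_i⁴)/32 = π(0.0432⁴ − 0.0299⁴)/32 = 2.635×10^-7 m⁴.
τ_max = T·r/J = 18.83 × 0.0216 / 2.635×10^-7 = 1.544×10^6 Pa.

1.54 MPa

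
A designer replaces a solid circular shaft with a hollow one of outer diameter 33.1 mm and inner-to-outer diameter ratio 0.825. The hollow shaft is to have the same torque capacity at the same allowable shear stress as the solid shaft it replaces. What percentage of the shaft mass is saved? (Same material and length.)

Equal τ_max and T ⇒ the solid shaft needs d_s³ = d_o³(1−k⁴), so d_s = 33.1·(1−0.825⁴)^(1/3) = 26.90 mm.
Area ratio A_h/A_s = d_o²(1−k²)/d_s² = (1−k²)/(1−k⁴)^(2/3) = 0.4836.
Mass saving = 1 − 0.4836 = 51.6 %.

51.6 %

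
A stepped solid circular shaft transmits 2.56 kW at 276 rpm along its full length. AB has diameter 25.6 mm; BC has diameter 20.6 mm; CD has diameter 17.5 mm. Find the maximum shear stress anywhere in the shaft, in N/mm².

84.2 N/mm²

ω = 2π·276/60 = 28.90 rad/s, so T = P/ω = 2.56×10³ / 28.90 = 88.57 N·m.
Under the same torque, τ_max = 16T/(πd³) is largest where d is smallest — segment CD (d = 17.5 mm).
τ_max = 16·88.57/(π·(0.0175)³) = 8.417×10^7 Pa.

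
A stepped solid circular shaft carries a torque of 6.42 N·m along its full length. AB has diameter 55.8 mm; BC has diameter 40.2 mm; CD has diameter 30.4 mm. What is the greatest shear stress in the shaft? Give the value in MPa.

1.16 MPa

Under the same torque, τ_max = 16T/(πd³) is largest where d is smallest — segment CD (d = 30.4 mm).
τ_max = 16·6.420/(π·(0.0304)³) = 1.164×10^6 Pa.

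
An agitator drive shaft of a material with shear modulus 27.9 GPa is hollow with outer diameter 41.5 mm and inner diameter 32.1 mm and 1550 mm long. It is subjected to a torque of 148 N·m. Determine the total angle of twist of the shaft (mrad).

J = π(d_o⁴ − d_i⁴)/32 = π(0.0415⁴ − 0.0321⁴)/32 = 1.870×10^-7 m⁴.
θ = T·L/(G·J) = 148.0 × 1.55 / (27.9×10⁹ × 1.870×10^-7) = 0.04398 rad.

44.0 mrad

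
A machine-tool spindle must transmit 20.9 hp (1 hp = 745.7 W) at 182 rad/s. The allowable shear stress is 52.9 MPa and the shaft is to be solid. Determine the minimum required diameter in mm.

20.2 mm

ω = 182 rad/s, so T = P/ω = 20.9×745.7 / 182.0 = 85.63 N·m.
For a solid shaft τ_max = 16T/(πd³), so d = (16T/(π τ_allow))^(1/3) = (16·85.63/(π·5.29×10^7))^(1/3) = 0.02020 m.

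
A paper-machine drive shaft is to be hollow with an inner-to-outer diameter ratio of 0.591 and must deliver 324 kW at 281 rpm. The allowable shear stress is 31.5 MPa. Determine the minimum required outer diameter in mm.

127 mm

ω = 2π·281/60 = 29.43 rad/s, so T = P/ω = 324×10³ / 29.43 = 11010 N·m.
For a hollow shaft with d_i/d_o = 0.591: τ_max = 16T/(π d_o³ (1−k⁴)), so d_o = [16T/(π τ_allow (1−k⁴))]^(1/3) = [16·11010/(π·3.15×10^7·0.8780)]^(1/3) = 0.1266 m.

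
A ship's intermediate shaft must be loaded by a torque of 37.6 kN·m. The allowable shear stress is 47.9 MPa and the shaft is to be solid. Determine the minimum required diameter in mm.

159 mm

For a solid shaft τ_max = 16T/(πd³), so d = (16T/(π τ_allow))^(1/3) = (16·37600/(π·4.79×10^7))^(1/3) = 0.1587 m.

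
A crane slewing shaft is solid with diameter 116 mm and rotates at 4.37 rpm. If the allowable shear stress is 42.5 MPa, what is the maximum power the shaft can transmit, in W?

J = πd⁴/32 = π(0.116)⁴/32 = 1.778×10^-5 m⁴.
T_max = τ_allow·J/r = 4.25×10^7 × 1.778×10^-5 / 0.0580 = 13030 N·m.
ω = 2π·4.37/60 = 0.4576 rad/s, so P_max = T_max·ω = 5961 W.

5960 W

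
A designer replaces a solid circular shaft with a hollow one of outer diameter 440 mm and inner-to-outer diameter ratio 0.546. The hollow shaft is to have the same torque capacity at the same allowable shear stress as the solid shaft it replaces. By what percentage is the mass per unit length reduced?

25.3 %

Equal τ_max and T ⇒ the solid shaft needs d_s³ = d_o³(1−k⁴), so d_s = 440·(1−0.546⁴)^(1/3) = 426.6 mm.
Area ratio A_h/A_s = d_o²(1−k²)/d_s² = (1−k²)/(1−k⁴)^(2/3) = 0.7468.
Mass saving = 1 − 0.7468 = 25.3 %.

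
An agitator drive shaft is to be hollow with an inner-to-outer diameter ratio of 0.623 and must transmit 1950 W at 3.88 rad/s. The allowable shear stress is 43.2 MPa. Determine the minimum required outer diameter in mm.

41.2 mm

ω = 3.88 rad/s, so T = P/ω = 1950 / 3.880 = 502.6 N·m.
For a hollow shaft with d_i/d_o = 0.623: τ_max = 16T/(π d_o³ (1−k⁴)), so d_o = [16T/(π τ_allow (1−k⁴))]^(1/3) = [16·502.6/(π·4.32×10^7·0.8494)]^(1/3) = 0.04117 m.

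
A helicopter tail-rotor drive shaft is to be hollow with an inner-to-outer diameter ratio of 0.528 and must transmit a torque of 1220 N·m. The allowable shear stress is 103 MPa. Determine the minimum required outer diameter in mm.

For a hollow shaft with d_i/d_o = 0.528: τ_max = 16T/(π d_o³ (1−k⁴)), so d_o = [16T/(π τ_allow (1−k⁴))]^(1/3) = [16·1220/(π·1.03×10^8·0.9223)]^(1/3) = 0.04029 m.

40.3 mm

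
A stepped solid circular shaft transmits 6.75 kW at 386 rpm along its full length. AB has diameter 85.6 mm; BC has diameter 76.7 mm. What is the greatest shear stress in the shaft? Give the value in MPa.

1.88 MPa

ω = 2π·386/60 = 40.42 rad/s, so T = P/ω = 6.75×10³ / 40.42 = 167.0 N·m.
Under the same torque, τ_max = 16T/(πd³) is largest where d is smallest — segment BC (d = 76.7 mm).
τ_max = 16·167.0/(π·(0.0767)³) = 1.885×10^6 Pa.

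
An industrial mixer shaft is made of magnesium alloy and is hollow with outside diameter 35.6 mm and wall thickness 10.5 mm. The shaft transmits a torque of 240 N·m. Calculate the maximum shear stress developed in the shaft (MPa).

J = π(d_o⁴ − d_i⁴)/32 = π(0.0356⁴ − 0.0146⁴)/32 = 1.532×10^-7 m⁴.
τ_max = T·r/J = 240.0 × 0.0178 / 1.532×10^-7 = 2.788×10^7 Pa.

27.9 MPa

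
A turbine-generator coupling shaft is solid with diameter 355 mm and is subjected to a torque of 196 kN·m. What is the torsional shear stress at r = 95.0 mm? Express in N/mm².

11.9 N/mm²

J = πd⁴/32 = π(0.355)⁴/32 = 1.559×10^-3 m⁴.
Shear stress varies linearly with radius: τ = T·r/J = 196000 × 0.0950 / 1.559×10^-3 = 1.194×10^7 Pa.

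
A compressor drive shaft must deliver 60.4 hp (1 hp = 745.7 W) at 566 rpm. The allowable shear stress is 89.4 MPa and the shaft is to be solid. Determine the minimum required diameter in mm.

ω = 2π·566/60 = 59.27 rad/s, so T = P/ω = 60.4×745.7 / 59.27 = 759.9 N·m.
For a solid shaft τ_max = 16T/(πd³), so d = (16T/(π τ_allow))^(1/3) = (16·759.9/(π·8.94×10^7))^(1/3) = 0.03511 m.

35.1 mm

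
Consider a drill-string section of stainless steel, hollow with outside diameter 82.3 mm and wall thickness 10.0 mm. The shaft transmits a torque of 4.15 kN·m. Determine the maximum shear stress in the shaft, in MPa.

J = π(d_o⁴ − d_i⁴)/32 = π(0.0823⁴ − 0.0623⁴)/32 = 3.025×10^-6 m⁴.
τ_max = T·r/J = 4150 × 0.0411 / 3.025×10^-6 = 5.645×10^7 Pa.

56.5 MPa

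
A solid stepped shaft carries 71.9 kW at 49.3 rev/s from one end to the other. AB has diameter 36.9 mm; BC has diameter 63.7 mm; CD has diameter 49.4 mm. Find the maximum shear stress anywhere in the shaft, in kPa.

23500 kPa

ω = 2π·49.3 = 309.8 rad/s, so T = P/ω = 71.9×10³ / 309.8 = 232.1 N·m.
Under the same torque, τ_max = 16T/(πd³) is largest where d is smallest — segment AB (d = 36.9 mm).
τ_max = 16·232.1/(π·(0.0369)³) = 2.353×10^7 Pa.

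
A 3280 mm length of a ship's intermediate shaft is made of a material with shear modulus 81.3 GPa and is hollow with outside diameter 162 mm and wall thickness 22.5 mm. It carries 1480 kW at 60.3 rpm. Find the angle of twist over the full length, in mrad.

ω = 2π·60.3/60 = 6.315 rad/s, so T = P/ω = 1480×10³ / 6.315 = 234400 N·m.
J = π(d_o⁴ − d_i⁴)/32 = π(0.162⁴ − 0.117⁴)/32 = 4.922×10^-5 m⁴.
θ = T·L/(G·J) = 234400 × 3.28 / (81.3×10⁹ × 4.922×10^-5) = 0.1921 rad.

192 mrad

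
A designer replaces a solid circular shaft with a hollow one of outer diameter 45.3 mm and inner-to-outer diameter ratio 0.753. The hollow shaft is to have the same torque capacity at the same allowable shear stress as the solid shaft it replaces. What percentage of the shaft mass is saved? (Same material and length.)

Equal τ_max and T ⇒ the solid shaft needs d_s³ = d_o³(1−k⁴), so d_s = 45.3·(1−0.753⁴)^(1/3) = 39.81 mm.
Area ratio A_h/A_s = d_o²(1−k²)/d_s² = (1−k²)/(1−k⁴)^(2/3) = 0.5608.
Mass saving = 1 − 0.5608 = 43.9 %.

43.9 %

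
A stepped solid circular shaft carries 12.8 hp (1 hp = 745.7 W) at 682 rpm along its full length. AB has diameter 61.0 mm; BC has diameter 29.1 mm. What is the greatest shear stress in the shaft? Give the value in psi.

ω = 2π·682/60 = 71.42 rad/s, so T = P/ω = 12.8×745.7 / 71.42 = 133.6 N·m.
Under the same torque, τ_max = 16T/(πd³) is largest where d is smallest — segment BC (d = 29.1 mm).
τ_max = 16·133.6/(π·(0.0291)³) = 2.762×10^7 Pa.

4010 psi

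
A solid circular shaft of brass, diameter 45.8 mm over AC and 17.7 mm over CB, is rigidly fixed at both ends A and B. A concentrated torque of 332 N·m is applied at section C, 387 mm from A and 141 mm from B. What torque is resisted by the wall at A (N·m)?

Compatibility: T_A·a/J_AC = T_B·b/J_CB with T_A + T_B = T₀.
J_AC = 4.32×10^-7 m⁴, J_CB = 9.64×10^-9 m⁴, so T_A = T₀·(J_AC/a)/((J_AC/a)+(J_CB/b)) = 312.8 N·m, T_B = 19.15 N·m.

313 N·m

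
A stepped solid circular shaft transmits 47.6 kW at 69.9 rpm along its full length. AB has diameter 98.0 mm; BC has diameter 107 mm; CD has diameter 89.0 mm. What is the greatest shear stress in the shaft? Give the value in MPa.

47.0 MPa

ω = 2π·69.9/60 = 7.320 rad/s, so T = P/ω = 47.6×10³ / 7.320 = 6503 N·m.
Under the same torque, τ_max = 16T/(πd³) is largest where d is smallest — segment CD (d = 89.0 mm).
τ_max = 16·6503/(π·(0.0890)³) = 4.698×10^7 Pa.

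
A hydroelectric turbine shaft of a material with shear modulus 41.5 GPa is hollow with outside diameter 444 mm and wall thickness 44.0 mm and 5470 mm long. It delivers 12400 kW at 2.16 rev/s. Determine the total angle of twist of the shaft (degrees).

3.08°

ω = 2π·2.16 = 13.57 rad/s, so T = P/ω = 12400×10³ / 13.57 = 913700 N·m.
J = π(d_o⁴ − d_i⁴)/32 = π(0.444⁴ − 0.356⁴)/32 = 2.238×10^-3 m⁴.
θ = T·L/(G·J) = 913700 × 5.47 / (41.5×10⁹ × 2.238×10^-3) = 0.05380 rad.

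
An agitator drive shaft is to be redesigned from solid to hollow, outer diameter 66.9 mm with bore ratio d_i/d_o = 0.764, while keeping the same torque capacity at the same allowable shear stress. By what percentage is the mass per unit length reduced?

Equal τ_max and T ⇒ the solid shaft needs d_s³ = d_o³(1−k⁴), so d_s = 66.9·(1−0.764⁴)^(1/3) = 58.23 mm.
Area ratio A_h/A_s = d_o²(1−k²)/d_s² = (1−k²)/(1−k⁴)^(2/3) = 0.5496.
Mass saving = 1 − 0.5496 = 45.0 %.

45.0 %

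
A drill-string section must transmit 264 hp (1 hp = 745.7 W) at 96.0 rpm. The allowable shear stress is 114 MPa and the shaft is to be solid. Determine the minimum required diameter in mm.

95.6 mm

ω = 2π·96.0/60 = 10.05 rad/s, so T = P/ω = 264×745.7 / 10.05 = 19580 N·m.
For a solid shaft τ_max = 16T/(πd³), so d = (16T/(π τ_allow))^(1/3) = (16·19580/(π·1.14×10^8))^(1/3) = 0.09564 m.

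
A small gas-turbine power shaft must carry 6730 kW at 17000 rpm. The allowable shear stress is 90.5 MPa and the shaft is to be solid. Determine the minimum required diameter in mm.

ω = 2π·17000/60 = 1780 rad/s, so T = P/ω = 6730×10³ / 1780 = 3780 N·m.
For a solid shaft τ_max = 16T/(πd³), so d = (16T/(π τ_allow))^(1/3) = (16·3780/(π·9.05×10^7))^(1/3) = 0.05970 m.

59.7 mm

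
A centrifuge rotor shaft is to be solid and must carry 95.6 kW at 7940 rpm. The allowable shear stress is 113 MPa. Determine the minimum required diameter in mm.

ω = 2π·7940/60 = 831.5 rad/s, so T = P/ω = 95.6×10³ / 831.5 = 115.0 N·m.
For a solid shaft τ_max = 16T/(πd³), so d = (16T/(π τ_allow))^(1/3) = (16·115.0/(π·1.13×10^8))^(1/3) = 0.01730 m.

17.3 mm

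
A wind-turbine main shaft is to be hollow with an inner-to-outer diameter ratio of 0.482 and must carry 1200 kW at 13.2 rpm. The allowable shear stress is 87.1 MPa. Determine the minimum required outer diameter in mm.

377 mm

ω = 2π·13.2/60 = 1.382 rad/s, so T = P/ω = 1200×10³ / 1.382 = 868100 N·m.
For a hollow shaft with d_i/d_o = 0.482: τ_max = 16T/(π d_o³ (1−k⁴)), so d_o = [16T/(π τ_allow (1−k⁴))]^(1/3) = [16·868100/(π·8.71×10^7·0.9460)]^(1/3) = 0.3772 m.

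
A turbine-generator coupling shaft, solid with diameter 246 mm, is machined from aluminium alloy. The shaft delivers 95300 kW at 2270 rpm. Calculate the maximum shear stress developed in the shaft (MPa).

137 MPa

ω = 2π·2270/60 = 237.7 rad/s, so T = P/ω = 95300×10³ / 237.7 = 400900 N·m.
J = πd⁴/32 = π(0.246)⁴/32 = 3.595×10^-4 m⁴.
τ_max = T·r/J = 400900 × 0.123 / 3.595×10^-4 = 1.372×10^8 Pa.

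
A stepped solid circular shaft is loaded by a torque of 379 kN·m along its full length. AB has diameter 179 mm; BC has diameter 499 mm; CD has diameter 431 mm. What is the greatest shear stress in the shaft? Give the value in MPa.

Under the same torque, τ_max = 16T/(πd³) is largest where d is smallest — segment AB (d = 179 mm).
τ_max = 16·379000/(π·(0.179)³) = 3.366×10^8 Pa.

337 MPa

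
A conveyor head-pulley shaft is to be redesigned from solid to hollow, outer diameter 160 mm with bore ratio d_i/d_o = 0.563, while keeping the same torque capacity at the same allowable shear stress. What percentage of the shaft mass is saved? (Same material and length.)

Equal τ_max and T ⇒ the solid shaft needs d_s³ = d_o³(1−k⁴), so d_s = 160·(1−0.563⁴)^(1/3) = 154.5 mm.
Area ratio A_h/A_s = d_o²(1−k²)/d_s² = (1−k²)/(1−k⁴)^(2/3) = 0.7330.
Mass saving = 1 − 0.7330 = 26.7 %.

26.7 %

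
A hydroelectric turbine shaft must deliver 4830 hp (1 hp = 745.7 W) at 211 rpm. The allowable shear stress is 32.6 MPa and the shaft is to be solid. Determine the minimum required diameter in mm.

ω = 2π·211/60 = 22.10 rad/s, so T = P/ω = 4830×745.7 / 22.10 = 163000 N·m.
For a solid shaft τ_max = 16T/(πd³), so d = (16T/(π τ_allow))^(1/3) = (16·163000/(π·3.26×10^7))^(1/3) = 0.2942 m.

294 mm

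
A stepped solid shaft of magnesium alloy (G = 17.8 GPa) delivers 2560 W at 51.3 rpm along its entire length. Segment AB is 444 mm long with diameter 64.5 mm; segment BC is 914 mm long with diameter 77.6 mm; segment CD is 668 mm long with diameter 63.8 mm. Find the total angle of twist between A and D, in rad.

ω = 2π·51.3/60 = 5.372 rad/s, so T = P/ω = 2560 / 5.372 = 476.5 N·m.
J_AB = π(0.0645)⁴/32 = 1.70×10^-6 m⁴; J_BC = π(0.0776)⁴/32 = 3.56×10^-6 m⁴; J_CD = π(0.0638)⁴/32 = 1.63×10^-6 m⁴.
θ = (T/G)·Σ L_i/J_i = (476.5/17.8×10⁹)·(0.444/1.70×10^-6 + 0.914/3.56×10^-6 + 0.668/1.63×10^-6) = 0.02486 rad.

0.0249 rad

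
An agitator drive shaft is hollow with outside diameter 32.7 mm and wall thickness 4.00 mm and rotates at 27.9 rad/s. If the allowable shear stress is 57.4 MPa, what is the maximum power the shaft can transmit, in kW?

J = π(d_o⁴ − d_i⁴)/32 = π(0.0327⁴ − 0.0247⁴)/32 = 7.571×10^-8 m⁴.
T_max = τ_allow·J/r = 5.74×10^7 × 7.571×10^-8 / 0.0163 = 265.8 N·m.
ω = 27.9 rad/s, so P_max = T_max·ω = 7416 W.

7.42 kW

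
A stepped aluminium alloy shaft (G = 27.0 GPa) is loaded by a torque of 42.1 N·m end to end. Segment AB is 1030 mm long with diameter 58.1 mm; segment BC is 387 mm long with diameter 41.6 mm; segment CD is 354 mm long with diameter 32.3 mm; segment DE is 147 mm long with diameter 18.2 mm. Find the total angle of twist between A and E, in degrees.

J_AB = π(0.0581)⁴/32 = 1.12×10^-6 m⁴; J_BC = π(0.0416)⁴/32 = 2.94×10^-7 m⁴; J_CD = π(0.0323)⁴/32 = 1.07×10^-7 m⁴; J_DE = π(0.0182)⁴/32 = 1.08×10^-8 m⁴.
θ = (T/G)·Σ L_i/J_i = (42.10/27.0×10⁹)·(1.03/1.12×10^-6 + 0.387/2.94×10^-7 + 0.354/1.07×10^-7 + 0.147/1.08×10^-8) = 0.02993 rad.

1.72°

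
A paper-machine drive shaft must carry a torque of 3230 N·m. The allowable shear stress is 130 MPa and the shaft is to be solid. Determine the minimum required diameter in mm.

For a solid shaft τ_max = 16T/(πd³), so d = (16T/(π τ_allow))^(1/3) = (16·3230/(π·1.30×10^8))^(1/3) = 0.05020 m.

50.2 mm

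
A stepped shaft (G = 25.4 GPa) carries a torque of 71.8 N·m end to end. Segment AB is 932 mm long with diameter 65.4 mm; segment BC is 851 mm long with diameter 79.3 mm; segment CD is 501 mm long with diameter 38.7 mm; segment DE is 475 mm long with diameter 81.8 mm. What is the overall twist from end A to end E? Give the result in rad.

0.00882 rad

J_AB = π(0.0654)⁴/32 = 1.80×10^-6 m⁴; J_BC = π(0.0793)⁴/32 = 3.88×10^-6 m⁴; J_CD = π(0.0387)⁴/32 = 2.20×10^-7 m⁴; J_DE = π(0.0818)⁴/32 = 4.40×10^-6 m⁴.
θ = (T/G)·Σ L_i/J_i = (71.80/25.4×10⁹)·(0.932/1.80×10^-6 + 0.851/3.88×10^-6 + 0.501/2.20×10^-7 + 0.475/4.40×10^-6) = 8.823×10^-3 rad.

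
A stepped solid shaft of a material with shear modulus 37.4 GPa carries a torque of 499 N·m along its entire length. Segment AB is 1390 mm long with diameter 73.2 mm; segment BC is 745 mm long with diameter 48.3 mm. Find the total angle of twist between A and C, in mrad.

J_AB = π(0.0732)⁴/32 = 2.82×10^-6 m⁴; J_BC = π(0.0483)⁴/32 = 5.34×10^-7 m⁴.
θ = (T/G)·Σ L_i/J_i = (499.0/37.4×10⁹)·(1.39/2.82×10^-6 + 0.745/5.34×10^-7) = 0.02518 rad.

25.2 mrad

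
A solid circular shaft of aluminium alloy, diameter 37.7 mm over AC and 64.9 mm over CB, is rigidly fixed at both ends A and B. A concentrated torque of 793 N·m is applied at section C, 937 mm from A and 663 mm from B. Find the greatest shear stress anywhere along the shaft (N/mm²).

Compatibility: T_A·a/J_AC = T_B·b/J_CB with T_A + T_B = T₀.
J_AC = 1.98×10^-7 m⁴, J_CB = 1.74×10^-6 m⁴, so T_A = T₀·(J_AC/a)/((J_AC/a)+(J_CB/b)) = 59.13 N·m, T_B = 733.9 N·m.
τ in each portion: τ_AC = 5.62×10^6 Pa, τ_CB = 1.37×10^7 Pa; maximum is in CB.
τ_max = T_CB·r/J = 733.9·0.0324/1.74×10^-6 = 1.367×10^7 Pa.

13.7 N/mm²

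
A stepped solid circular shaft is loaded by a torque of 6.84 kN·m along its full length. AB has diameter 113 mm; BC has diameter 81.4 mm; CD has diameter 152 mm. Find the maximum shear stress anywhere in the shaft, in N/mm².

64.6 N/mm²

Under the same torque, τ_max = 16T/(πd³) is largest where d is smallest — segment BC (d = 81.4 mm).
τ_max = 16·6840/(π·(0.0814)³) = 6.459×10^7 Pa.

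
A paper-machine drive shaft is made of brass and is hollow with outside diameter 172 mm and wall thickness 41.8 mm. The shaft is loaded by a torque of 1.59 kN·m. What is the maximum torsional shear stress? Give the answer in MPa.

J = π(d_o⁴ − d_i⁴)/32 = π(0.172⁴ − 0.0884⁴)/32 = 7.993×10^-5 m⁴.
τ_max = T·r/J = 1590 × 0.0860 / 7.993×10^-5 = 1.711×10^6 Pa.

1.71 MPa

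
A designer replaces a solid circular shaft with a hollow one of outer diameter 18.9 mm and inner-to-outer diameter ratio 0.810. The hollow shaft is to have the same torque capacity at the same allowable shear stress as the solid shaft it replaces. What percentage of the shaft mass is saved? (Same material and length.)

Equal τ_max and T ⇒ the solid shaft needs d_s³ = d_o³(1−k⁴), so d_s = 18.9·(1−0.810⁴)^(1/3) = 15.67 mm.
Area ratio A_h/A_s = d_o²(1−k²)/d_s² = (1−k²)/(1−k⁴)^(2/3) = 0.5005.
Mass saving = 1 − 0.5005 = 49.9 %.

49.9 %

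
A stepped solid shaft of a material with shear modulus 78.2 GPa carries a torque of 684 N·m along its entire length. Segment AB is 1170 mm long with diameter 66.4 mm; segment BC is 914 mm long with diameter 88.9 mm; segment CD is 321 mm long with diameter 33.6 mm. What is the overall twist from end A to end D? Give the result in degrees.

1.67°

J_AB = π(0.0664)⁴/32 = 1.91×10^-6 m⁴; J_BC = π(0.0889)⁴/32 = 6.13×10^-6 m⁴; J_CD = π(0.0336)⁴/32 = 1.25×10^-7 m⁴.
θ = (T/G)·Σ L_i/J_i = (684.0/78.2×10⁹)·(1.17/1.91×10^-6 + 0.914/6.13×10^-6 + 0.321/1.25×10^-7) = 0.02910 rad.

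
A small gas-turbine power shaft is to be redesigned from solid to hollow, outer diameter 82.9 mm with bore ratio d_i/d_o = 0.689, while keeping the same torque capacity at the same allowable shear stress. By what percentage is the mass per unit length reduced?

Equal τ_max and T ⇒ the solid shaft needs d_s³ = d_o³(1−k⁴), so d_s = 82.9·(1−0.689⁴)^(1/3) = 76.14 mm.
Area ratio A_h/A_s = d_o²(1−k²)/d_s² = (1−k²)/(1−k⁴)^(2/3) = 0.6228.
Mass saving = 1 − 0.6228 = 37.7 %.

37.7 %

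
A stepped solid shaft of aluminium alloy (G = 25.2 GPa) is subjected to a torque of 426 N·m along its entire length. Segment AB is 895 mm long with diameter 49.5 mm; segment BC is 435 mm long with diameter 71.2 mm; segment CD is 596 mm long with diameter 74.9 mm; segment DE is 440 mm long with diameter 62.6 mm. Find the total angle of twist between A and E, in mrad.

J_AB = π(0.0495)⁴/32 = 5.89×10^-7 m⁴; J_BC = π(0.0712)⁴/32 = 2.52×10^-6 m⁴; J_CD = π(0.0749)⁴/32 = 3.09×10^-6 m⁴; J_DE = π(0.0626)⁴/32 = 1.51×10^-6 m⁴.
θ = (T/G)·Σ L_i/J_i = (426.0/25.2×10⁹)·(0.895/5.89×10^-7 + 0.435/2.52×10^-6 + 0.596/3.09×10^-6 + 0.440/1.51×10^-6) = 0.03678 rad.

36.8 mrad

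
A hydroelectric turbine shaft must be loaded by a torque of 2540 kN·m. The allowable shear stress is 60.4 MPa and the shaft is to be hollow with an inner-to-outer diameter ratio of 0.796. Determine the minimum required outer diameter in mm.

For a hollow shaft with d_i/d_o = 0.796: τ_max = 16T/(π d_o³ (1−k⁴)), so d_o = [16T/(π τ_allow (1−k⁴))]^(1/3) = [16·2.540e6/(π·6.04×10^7·0.5985)]^(1/3) = 0.7099 m.

710 mm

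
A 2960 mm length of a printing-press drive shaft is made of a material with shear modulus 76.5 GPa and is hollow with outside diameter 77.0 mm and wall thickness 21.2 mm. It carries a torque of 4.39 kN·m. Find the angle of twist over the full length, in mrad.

51.3 mrad

J = π(d_o⁴ − d_i⁴)/32 = π(0.0770⁴ − 0.0346⁴)/32 = 3.310×10^-6 m⁴.
θ = T·L/(G·J) = 4390 × 2.96 / (76.5×10⁹ × 3.310×10^-6) = 0.05131 rad.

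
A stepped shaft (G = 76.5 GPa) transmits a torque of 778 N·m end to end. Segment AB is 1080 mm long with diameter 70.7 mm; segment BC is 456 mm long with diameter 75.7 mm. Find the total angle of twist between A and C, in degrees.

J_AB = π(0.0707)⁴/32 = 2.45×10^-6 m⁴; J_BC = π(0.0757)⁴/32 = 3.22×10^-6 m⁴.
θ = (T/G)·Σ L_i/J_i = (778.0/76.5×10⁹)·(1.08/2.45×10^-6 + 0.456/3.22×10^-6) = 5.916×10^-3 rad.

0.339°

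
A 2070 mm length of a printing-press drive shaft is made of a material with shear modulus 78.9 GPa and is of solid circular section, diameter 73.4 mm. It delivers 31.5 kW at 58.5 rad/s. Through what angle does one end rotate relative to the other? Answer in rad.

0.00496 rad

ω = 58.5 rad/s, so T = P/ω = 31.5×10³ / 58.50 = 538.5 N·m.
J = πd⁴/32 = π(0.0734)⁴/32 = 2.850×10^-6 m⁴.
θ = T·L/(G·J) = 538.5 × 2.07 / (78.9×10⁹ × 2.850×10^-6) = 4.958×10^-3 rad.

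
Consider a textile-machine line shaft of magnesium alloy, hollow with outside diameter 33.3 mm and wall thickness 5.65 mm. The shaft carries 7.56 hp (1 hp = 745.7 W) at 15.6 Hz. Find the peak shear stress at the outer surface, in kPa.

9800 kPa

ω = 2π·15.6 = 98.02 rad/s, so T = P/ω = 7.56×745.7 / 98.02 = 57.52 N·m.
J = π(d_o⁴ − d_i⁴)/32 = π(0.0333⁴ − 0.0220⁴)/32 = 9.772×10^-8 m⁴.
τ_max = T·r/J = 57.52 × 0.0166 / 9.772×10^-8 = 9.800×10^6 Pa.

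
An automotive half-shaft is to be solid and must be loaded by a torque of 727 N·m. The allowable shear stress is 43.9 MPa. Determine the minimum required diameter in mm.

For a solid shaft τ_max = 16T/(πd³), so d = (16T/(π τ_allow))^(1/3) = (16·727.0/(π·4.39×10^7))^(1/3) = 0.04385 m.

43.9 mm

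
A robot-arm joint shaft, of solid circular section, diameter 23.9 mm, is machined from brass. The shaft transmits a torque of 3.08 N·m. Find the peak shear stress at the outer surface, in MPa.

J = πd⁴/32 = π(0.0239)⁴/32 = 3.203×10^-8 m⁴.
τ_max = T·r/J = 3.080 × 0.0119 / 3.203×10^-8 = 1.149×10^6 Pa.

1.15 MPa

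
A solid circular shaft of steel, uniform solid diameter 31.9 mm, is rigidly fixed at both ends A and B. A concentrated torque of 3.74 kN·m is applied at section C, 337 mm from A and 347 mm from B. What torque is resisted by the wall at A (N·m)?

1900 N·m

With uniform GJ and both ends fixed, compatibility θ_AC = θ_CB gives T_A·a = T_B·b, together with T_A + T_B = T₀.
T_A = T₀·b/(a+b) = 3740·347/684.0 = 1897 N·m; T_B = 1843 N·m.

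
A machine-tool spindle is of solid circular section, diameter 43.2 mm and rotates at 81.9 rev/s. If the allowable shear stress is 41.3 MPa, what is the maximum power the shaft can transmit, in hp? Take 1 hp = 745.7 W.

J = πd⁴/32 = π(0.0432)⁴/32 = 3.419×10^-7 m⁴.
T_max = τ_allow·J/r = 4.13×10^7 × 3.419×10^-7 / 0.0216 = 653.8 N·m.
ω = 2π·81.9 = 514.6 rad/s, so P_max = T_max·ω = 3.364×10^5 W.

451 hp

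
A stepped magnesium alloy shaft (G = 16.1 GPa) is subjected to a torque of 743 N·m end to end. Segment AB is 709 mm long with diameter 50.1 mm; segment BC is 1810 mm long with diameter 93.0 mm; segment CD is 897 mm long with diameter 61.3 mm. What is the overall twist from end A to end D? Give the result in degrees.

5.39°

J_AB = π(0.0501)⁴/32 = 6.19×10^-7 m⁴; J_BC = π(0.0930)⁴/32 = 7.34×10^-6 m⁴; J_CD = π(0.0613)⁴/32 = 1.39×10^-6 m⁴.
θ = (T/G)·Σ L_i/J_i = (743.0/16.1×10⁹)·(0.709/6.19×10^-7 + 1.81/7.34×10^-6 + 0.897/1.39×10^-6) = 0.09414 rad.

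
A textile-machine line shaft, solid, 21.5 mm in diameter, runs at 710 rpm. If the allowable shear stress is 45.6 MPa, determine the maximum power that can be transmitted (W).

6620 W

J = πd⁴/32 = π(0.0215)⁴/32 = 2.098×10^-8 m⁴.
T_max = τ_allow·J/r = 4.56×10^7 × 2.098×10^-8 / 0.0107 = 88.98 N·m.
ω = 2π·710/60 = 74.35 rad/s, so P_max = T_max·ω = 6616 W.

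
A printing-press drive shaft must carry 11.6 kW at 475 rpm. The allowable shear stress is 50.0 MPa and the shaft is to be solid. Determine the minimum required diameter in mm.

28.7 mm

ω = 2π·475/60 = 49.74 rad/s, so T = P/ω = 11.6×10³ / 49.74 = 233.2 N·m.
For a solid shaft τ_max = 16T/(πd³), so d = (16T/(π τ_allow))^(1/3) = (16·233.2/(π·5.00×10^7))^(1/3) = 0.02875 m.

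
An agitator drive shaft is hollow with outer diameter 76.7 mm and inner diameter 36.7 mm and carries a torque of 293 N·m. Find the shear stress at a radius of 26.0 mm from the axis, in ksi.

J = π(d_o⁴ − d_i⁴)/32 = π(0.0767⁴ − 0.0367⁴)/32 = 3.220×10^-6 m⁴.
Shear stress varies linearly with radius: τ = T·r/J = 293.0 × 0.0260 / 3.220×10^-6 = 2.366×10^6 Pa.

0.343 ksi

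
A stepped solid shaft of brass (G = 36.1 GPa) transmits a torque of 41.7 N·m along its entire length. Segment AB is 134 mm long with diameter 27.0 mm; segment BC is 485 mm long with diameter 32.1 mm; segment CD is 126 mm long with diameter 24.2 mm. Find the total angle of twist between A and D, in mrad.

J_AB = π(0.0270)⁴/32 = 5.22×10^-8 m⁴; J_BC = π(0.0321)⁴/32 = 1.04×10^-7 m⁴; J_CD = π(0.0242)⁴/32 = 3.37×10^-8 m⁴.
θ = (T/G)·Σ L_i/J_i = (41.70/36.1×10⁹)·(0.134/5.22×10^-8 + 0.485/1.04×10^-7 + 0.126/3.37×10^-8) = 0.01266 rad.

12.7 mrad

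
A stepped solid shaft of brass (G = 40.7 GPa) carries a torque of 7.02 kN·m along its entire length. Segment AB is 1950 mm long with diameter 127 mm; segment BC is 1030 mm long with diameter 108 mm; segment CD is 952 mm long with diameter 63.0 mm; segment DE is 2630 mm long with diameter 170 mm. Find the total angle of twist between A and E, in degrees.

J_AB = π(0.127)⁴/32 = 2.55×10^-5 m⁴; J_BC = π(0.108)⁴/32 = 1.34×10^-5 m⁴; J_CD = π(0.0630)⁴/32 = 1.55×10^-6 m⁴; J_DE = π(0.170)⁴/32 = 8.20×10^-5 m⁴.
θ = (T/G)·Σ L_i/J_i = (7020/40.7×10⁹)·(1.95/2.55×10^-5 + 1.03/1.34×10^-5 + 0.952/1.55×10^-6 + 2.63/8.20×10^-5) = 0.1382 rad.

7.92°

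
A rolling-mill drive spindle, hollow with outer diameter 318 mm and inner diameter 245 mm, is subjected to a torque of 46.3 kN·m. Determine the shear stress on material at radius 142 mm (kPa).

10100 kPa

J = π(d_o⁴ − d_i⁴)/32 = π(0.318⁴ − 0.245⁴)/32 = 6.502×10^-4 m⁴.
Shear stress varies linearly with radius: τ = T·r/J = 46300 × 0.142 / 6.502×10^-4 = 1.011×10^7 Pa.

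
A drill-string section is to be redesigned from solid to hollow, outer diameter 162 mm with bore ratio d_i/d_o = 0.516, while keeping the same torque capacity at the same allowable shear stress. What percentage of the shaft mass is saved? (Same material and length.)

Equal τ_max and T ⇒ the solid shaft needs d_s³ = d_o³(1−k⁴), so d_s = 162·(1−0.516⁴)^(1/3) = 158.1 mm.
Area ratio A_h/A_s = d_o²(1−k²)/d_s² = (1−k²)/(1−k⁴)^(2/3) = 0.7706.
Mass saving = 1 − 0.7706 = 22.9 %.

22.9 %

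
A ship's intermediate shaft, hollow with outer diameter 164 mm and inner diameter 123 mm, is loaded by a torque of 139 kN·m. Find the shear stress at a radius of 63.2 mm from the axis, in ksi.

26.2 ksi

J = π(d_o⁴ − d_i⁴)/32 = π(0.164⁴ − 0.123⁴)/32 = 4.855×10^-5 m⁴.
Shear stress varies linearly with radius: τ = T·r/J = 139000 × 0.0632 / 4.855×10^-5 = 1.809×10^8 Pa.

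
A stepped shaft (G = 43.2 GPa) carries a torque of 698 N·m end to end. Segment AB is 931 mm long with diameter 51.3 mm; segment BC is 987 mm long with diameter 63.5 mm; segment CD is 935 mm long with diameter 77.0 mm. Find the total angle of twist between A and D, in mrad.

36.5 mrad

J_AB = π(0.0513)⁴/32 = 6.80×10^-7 m⁴; J_BC = π(0.0635)⁴/32 = 1.60×10^-6 m⁴; J_CD = π(0.0770)⁴/32 = 3.45×10^-6 m⁴.
θ = (T/G)·Σ L_i/J_i = (698.0/43.2×10⁹)·(0.931/6.80×10^-7 + 0.987/1.60×10^-6 + 0.935/3.45×10^-6) = 0.03649 rad.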